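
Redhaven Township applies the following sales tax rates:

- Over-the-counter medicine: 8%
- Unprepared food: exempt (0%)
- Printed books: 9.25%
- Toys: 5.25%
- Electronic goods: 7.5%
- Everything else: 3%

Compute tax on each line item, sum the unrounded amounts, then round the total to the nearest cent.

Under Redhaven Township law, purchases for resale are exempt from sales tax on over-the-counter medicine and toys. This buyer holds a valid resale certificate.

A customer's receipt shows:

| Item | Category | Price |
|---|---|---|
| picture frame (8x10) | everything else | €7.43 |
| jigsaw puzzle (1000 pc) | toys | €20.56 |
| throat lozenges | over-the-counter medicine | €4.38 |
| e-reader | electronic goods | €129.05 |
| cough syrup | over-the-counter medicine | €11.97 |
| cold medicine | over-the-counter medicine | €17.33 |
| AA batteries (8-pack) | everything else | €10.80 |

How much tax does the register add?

€10.23

Picture frame (8x10) €7.43: everything else → 3% → €0.2229
Jigsaw puzzle (1000 pc) €20.56: toys, buyer-exempt → 0% → €0.00
Throat lozenges €4.38: over-the-counter medicine, buyer-exempt → 0% → €0.00
E-reader €129.05: electronic goods → 7.5% → €9.67875
Cough syrup €11.97: over-the-counter medicine, buyer-exempt → 0% → €0.00
Cold medicine €17.33: over-the-counter medicine, buyer-exempt → 0% → €0.00
AA batteries (8-pack) €10.80: everything else → 3% → €0.324
Unrounded tax sum = €10.22565 → €10.23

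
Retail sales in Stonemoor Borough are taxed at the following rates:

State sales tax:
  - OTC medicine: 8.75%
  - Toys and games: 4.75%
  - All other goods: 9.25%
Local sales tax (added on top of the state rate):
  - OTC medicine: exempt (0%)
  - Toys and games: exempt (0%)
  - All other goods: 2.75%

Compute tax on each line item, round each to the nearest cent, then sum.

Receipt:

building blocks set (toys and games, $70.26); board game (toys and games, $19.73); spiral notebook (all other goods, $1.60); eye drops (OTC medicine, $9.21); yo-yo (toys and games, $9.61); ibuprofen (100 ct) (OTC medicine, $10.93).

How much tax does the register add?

$6.70

Building blocks set $70.26: toys and games → 4.75% + 0% local = 4.75% → $3.34
Board game $19.73: toys and games → 4.75% + 0% local = 4.75% → $0.94
Spiral notebook $1.60: all other goods → 9.25% + 2.75% local = 12% → $0.19
Eye drops $9.21: OTC medicine → 8.75% + 0% local = 8.75% → $0.81
Yo-yo $9.61: toys and games → 4.75% + 0% local = 4.75% → $0.46
Ibuprofen (100 ct) $10.93: OTC medicine → 8.75% + 0% local = 8.75% → $0.96
Total tax = $3.34 + $0.94 + $0.19 + $0.81 + $0.46 + $0.96 = $6.70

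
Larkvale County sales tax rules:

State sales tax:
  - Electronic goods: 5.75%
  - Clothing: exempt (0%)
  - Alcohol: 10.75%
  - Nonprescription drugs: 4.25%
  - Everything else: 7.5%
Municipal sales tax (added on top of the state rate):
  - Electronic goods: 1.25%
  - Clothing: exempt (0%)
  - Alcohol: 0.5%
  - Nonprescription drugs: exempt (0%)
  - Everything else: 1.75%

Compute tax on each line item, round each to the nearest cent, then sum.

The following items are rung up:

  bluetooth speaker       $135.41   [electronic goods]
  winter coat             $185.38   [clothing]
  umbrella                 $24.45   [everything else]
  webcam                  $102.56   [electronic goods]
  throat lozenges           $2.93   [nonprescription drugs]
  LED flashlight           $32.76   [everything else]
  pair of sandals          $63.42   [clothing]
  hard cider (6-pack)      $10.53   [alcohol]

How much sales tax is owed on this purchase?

$23.25

Bluetooth speaker $135.41: electronic goods → 5.75% + 1.25% municipal = 7% → $9.48
Winter coat $185.38: clothing → 0% + 0% municipal = 0% → $0.00
Umbrella $24.45: everything else → 7.5% + 1.75% municipal = 9.25% → $2.26
Webcam $102.56: electronic goods → 5.75% + 1.25% municipal = 7% → $7.18
Throat lozenges $2.93: nonprescription drugs → 4.25% + 0% municipal = 4.25% → $0.12
LED flashlight $32.76: everything else → 7.5% + 1.75% municipal = 9.25% → $3.03
Pair of sandals $63.42: clothing → 0% + 0% municipal = 0% → $0.00
Hard cider (6-pack) $10.53: alcohol → 10.75% + 0.5% municipal = 11.25% → $1.18
Total tax = $9.48 + $2.26 + $7.18 + $0.12 + $3.03 + $1.18 = $23.25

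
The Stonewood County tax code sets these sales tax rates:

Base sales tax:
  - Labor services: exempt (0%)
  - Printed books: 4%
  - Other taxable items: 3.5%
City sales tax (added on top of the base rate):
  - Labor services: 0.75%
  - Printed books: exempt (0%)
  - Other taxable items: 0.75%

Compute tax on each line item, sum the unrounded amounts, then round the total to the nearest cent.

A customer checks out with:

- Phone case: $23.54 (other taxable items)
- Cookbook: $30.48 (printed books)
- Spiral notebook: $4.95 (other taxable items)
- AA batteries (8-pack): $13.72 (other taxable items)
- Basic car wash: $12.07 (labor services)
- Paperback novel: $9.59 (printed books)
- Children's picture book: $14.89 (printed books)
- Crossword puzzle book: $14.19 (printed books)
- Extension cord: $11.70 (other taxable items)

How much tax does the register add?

Phone case $23.54: other taxable items → 3.5% + 0.75% city = 4.25% → $1.00045
Cookbook $30.48: printed books → 4% + 0% city = 4% → $1.2192
Spiral notebook $4.95: other taxable items → 3.5% + 0.75% city = 4.25% → $0.210375
AA batteries (8-pack) $13.72: other taxable items → 3.5% + 0.75% city = 4.25% → $0.5831
Basic car wash $12.07: labor services → 0% + 0.75% city = 0.75% → $0.090525
Paperback novel $9.59: printed books → 4% + 0% city = 4% → $0.3836
Children's picture book $14.89: printed books → 4% + 0% city = 4% → $0.5956
Crossword puzzle book $14.19: printed books → 4% + 0% city = 4% → $0.5676
Extension cord $11.70: other taxable items → 3.5% + 0.75% city = 4.25% → $0.49725
Unrounded tax sum = $5.1477 → $5.15

$5.15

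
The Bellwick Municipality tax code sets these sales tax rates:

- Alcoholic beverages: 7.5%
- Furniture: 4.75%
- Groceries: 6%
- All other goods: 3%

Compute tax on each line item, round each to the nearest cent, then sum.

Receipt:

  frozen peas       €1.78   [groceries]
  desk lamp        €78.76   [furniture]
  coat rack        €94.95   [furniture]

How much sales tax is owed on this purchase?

€8.36

Frozen peas €1.78: groceries → 6% → €0.11
Desk lamp €78.76: furniture → 4.75% → €3.74
Coat rack €94.95: furniture → 4.75% → €4.51
Total tax = €0.11 + €3.74 + €4.51 = €8.36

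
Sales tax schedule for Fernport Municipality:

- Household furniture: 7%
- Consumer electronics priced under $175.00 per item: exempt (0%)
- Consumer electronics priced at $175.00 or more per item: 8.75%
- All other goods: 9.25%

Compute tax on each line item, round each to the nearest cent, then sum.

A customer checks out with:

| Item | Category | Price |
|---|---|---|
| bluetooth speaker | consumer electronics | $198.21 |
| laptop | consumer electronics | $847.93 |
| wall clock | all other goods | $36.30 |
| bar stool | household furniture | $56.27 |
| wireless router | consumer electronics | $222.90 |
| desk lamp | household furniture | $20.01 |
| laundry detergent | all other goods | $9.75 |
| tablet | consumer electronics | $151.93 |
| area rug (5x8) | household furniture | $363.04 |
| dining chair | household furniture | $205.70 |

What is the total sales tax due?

$160.44

Bluetooth speaker $198.21: consumer electronics, $175.00 or more → 8.75% → $17.34
Laptop $847.93: consumer electronics, $175.00 or more → 8.75% → $74.19
Wall clock $36.30: all other goods → 9.25% → $3.36
Bar stool $56.27: household furniture → 7% → $3.94
Wireless router $222.90: consumer electronics, $175.00 or more → 8.75% → $19.50
Desk lamp $20.01: household furniture → 7% → $1.40
Laundry detergent $9.75: all other goods → 9.25% → $0.90
Tablet $151.93: consumer electronics, under $175.00 → 0% → $0.00
Area rug (5x8) $363.04: household furniture → 7% → $25.41
Dining chair $205.70: household furniture → 7% → $14.40
Total tax = $17.34 + $74.19 + $3.36 + $3.94 + $19.50 + $1.40 + $0.90 + $25.41 + $14.40 = $160.44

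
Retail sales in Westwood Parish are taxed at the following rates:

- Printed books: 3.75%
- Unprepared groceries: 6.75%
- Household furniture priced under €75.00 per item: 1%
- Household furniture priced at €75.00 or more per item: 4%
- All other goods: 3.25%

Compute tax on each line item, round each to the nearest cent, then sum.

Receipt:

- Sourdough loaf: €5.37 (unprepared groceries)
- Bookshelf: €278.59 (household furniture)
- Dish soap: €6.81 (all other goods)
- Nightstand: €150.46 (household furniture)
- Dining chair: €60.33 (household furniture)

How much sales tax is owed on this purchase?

Sourdough loaf €5.37: unprepared groceries → 6.75% → €0.36
Bookshelf €278.59: household furniture, €75.00 or more → 4% → €11.14
Dish soap €6.81: all other goods → 3.25% → €0.22
Nightstand €150.46: household furniture, €75.00 or more → 4% → €6.02
Dining chair €60.33: household furniture, under €75.00 → 1% → €0.60
Total tax = €0.36 + €11.14 + €0.22 + €6.02 + €0.60 = €18.34

€18.34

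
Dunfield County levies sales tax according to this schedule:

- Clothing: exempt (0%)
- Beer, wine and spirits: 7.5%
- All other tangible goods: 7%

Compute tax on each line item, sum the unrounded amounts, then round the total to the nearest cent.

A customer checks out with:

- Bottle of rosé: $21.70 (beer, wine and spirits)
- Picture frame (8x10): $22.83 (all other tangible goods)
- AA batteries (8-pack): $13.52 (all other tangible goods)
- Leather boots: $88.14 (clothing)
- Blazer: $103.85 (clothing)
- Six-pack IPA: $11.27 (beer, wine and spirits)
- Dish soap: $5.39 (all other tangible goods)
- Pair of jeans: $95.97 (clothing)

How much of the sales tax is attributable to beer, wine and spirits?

$2.47

Bottle of rosé $21.70: beer, wine and spirits → 7.5% → $1.6275
Six-pack IPA $11.27: beer, wine and spirits → 7.5% → $0.84525
Tax on beer, wine and spirits: unrounded sum = $2.47275 → $2.47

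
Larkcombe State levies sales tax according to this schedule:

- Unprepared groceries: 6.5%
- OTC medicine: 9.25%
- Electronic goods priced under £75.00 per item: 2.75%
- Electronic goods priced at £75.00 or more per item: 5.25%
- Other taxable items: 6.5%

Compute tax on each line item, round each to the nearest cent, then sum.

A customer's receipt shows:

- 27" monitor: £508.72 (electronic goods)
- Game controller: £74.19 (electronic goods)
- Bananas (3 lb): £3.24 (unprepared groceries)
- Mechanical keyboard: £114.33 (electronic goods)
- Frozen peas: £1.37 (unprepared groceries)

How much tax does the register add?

27" monitor £508.72: electronic goods, £75.00 or more → 5.25% → £26.71
Game controller £74.19: electronic goods, under £75.00 → 2.75% → £2.04
Bananas (3 lb) £3.24: unprepared groceries → 6.5% → £0.21
Mechanical keyboard £114.33: electronic goods, £75.00 or more → 5.25% → £6.00
Frozen peas £1.37: unprepared groceries → 6.5% → £0.09
Total tax = £26.71 + £2.04 + £0.21 + £6.00 + £0.09 = £35.05

£35.05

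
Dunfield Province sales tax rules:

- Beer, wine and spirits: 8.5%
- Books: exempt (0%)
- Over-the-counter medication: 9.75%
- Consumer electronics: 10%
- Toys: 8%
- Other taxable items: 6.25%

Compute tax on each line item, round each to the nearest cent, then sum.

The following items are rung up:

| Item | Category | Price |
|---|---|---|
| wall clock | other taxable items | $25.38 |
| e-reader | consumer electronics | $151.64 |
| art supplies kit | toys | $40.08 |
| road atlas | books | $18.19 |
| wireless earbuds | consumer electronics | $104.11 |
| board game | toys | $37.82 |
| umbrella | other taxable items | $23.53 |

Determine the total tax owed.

Wall clock $25.38: other taxable items → 6.25% → $1.59
E-reader $151.64: consumer electronics → 10% → $15.16
Art supplies kit $40.08: toys → 8% → $3.21
Road atlas $18.19: books → 0% → $0.00
Wireless earbuds $104.11: consumer electronics → 10% → $10.41
Board game $37.82: toys → 8% → $3.03
Umbrella $23.53: other taxable items → 6.25% → $1.47
Total tax = $1.59 + $15.16 + $3.21 + $10.41 + $3.03 + $1.47 = $34.87

$34.87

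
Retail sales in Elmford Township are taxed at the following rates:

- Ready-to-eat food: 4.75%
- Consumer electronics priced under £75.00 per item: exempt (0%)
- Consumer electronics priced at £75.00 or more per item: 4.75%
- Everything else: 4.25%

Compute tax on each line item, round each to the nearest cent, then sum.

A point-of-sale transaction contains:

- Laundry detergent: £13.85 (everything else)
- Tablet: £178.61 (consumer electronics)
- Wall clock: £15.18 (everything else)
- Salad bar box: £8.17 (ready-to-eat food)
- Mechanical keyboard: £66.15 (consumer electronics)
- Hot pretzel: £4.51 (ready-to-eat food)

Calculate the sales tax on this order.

£10.32

Laundry detergent £13.85: everything else → 4.25% → £0.59
Tablet £178.61: consumer electronics, £75.00 or more → 4.75% → £8.48
Wall clock £15.18: everything else → 4.25% → £0.65
Salad bar box £8.17: ready-to-eat food → 4.75% → £0.39
Mechanical keyboard £66.15: consumer electronics, under £75.00 → 0% → £0.00
Hot pretzel £4.51: ready-to-eat food → 4.75% → £0.21
Total tax = £0.59 + £8.48 + £0.65 + £0.39 + £0.21 = £10.32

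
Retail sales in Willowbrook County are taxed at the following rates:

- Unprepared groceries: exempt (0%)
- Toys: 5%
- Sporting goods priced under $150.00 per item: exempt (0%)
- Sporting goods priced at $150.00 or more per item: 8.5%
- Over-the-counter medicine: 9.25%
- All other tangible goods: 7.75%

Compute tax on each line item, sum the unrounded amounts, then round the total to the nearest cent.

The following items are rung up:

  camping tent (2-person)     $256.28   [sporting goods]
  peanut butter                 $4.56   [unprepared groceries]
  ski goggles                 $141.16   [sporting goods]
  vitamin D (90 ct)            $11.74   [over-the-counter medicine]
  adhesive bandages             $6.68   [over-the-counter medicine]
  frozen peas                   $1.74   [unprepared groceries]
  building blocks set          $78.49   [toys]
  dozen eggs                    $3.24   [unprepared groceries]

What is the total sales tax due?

$27.41

Camping tent (2-person) $256.28: sporting goods, $150.00 or more → 8.5% → $21.7838
Peanut butter $4.56: unprepared groceries → 0% → $0.00
Ski goggles $141.16: sporting goods, under $150.00 → 0% → $0.00
Vitamin D (90 ct) $11.74: over-the-counter medicine → 9.25% → $1.08595
Adhesive bandages $6.68: over-the-counter medicine → 9.25% → $0.6179
Frozen peas $1.74: unprepared groceries → 0% → $0.00
Building blocks set $78.49: toys → 5% → $3.9245
Dozen eggs $3.24: unprepared groceries → 0% → $0.00
Unrounded tax sum = $27.41215 → $27.41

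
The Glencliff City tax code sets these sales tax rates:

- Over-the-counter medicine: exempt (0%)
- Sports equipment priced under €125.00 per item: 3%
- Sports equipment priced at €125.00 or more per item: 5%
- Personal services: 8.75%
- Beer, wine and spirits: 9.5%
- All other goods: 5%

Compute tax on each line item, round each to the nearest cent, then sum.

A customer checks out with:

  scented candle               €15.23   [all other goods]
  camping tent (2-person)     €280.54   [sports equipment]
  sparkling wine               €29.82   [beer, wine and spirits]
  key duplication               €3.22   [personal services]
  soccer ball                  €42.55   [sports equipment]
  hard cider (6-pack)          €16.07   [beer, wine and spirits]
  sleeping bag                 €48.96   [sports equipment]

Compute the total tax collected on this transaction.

Scented candle €15.23: all other goods → 5% → €0.76
Camping tent (2-person) €280.54: sports equipment, €125.00 or more → 5% → €14.03
Sparkling wine €29.82: beer, wine and spirits → 9.5% → €2.83
Key duplication €3.22: personal services → 8.75% → €0.28
Soccer ball €42.55: sports equipment, under €125.00 → 3% → €1.28
Hard cider (6-pack) €16.07: beer, wine and spirits → 9.5% → €1.53
Sleeping bag €48.96: sports equipment, under €125.00 → 3% → €1.47
Total tax = €0.76 + €14.03 + €2.83 + €0.28 + €1.28 + €1.53 + €1.47 = €22.18

€22.18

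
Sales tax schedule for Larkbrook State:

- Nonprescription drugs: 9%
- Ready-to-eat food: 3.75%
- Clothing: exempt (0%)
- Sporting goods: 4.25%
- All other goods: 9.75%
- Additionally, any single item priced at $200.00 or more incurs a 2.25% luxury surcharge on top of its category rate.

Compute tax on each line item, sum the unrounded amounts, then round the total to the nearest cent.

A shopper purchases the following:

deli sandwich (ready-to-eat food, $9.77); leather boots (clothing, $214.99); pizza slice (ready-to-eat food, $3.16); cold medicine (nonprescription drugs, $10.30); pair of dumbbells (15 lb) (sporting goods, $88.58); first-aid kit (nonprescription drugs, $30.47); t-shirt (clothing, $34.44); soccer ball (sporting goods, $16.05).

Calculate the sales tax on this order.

$13.44

Deli sandwich $9.77: ready-to-eat food → 3.75% → $0.366375
Leather boots $214.99: clothing → 0% + 2.25% surcharge = 2.25% → $4.837275
Pizza slice $3.16: ready-to-eat food → 3.75% → $0.1185
Cold medicine $10.30: nonprescription drugs → 9% → $0.927
Pair of dumbbells (15 lb) $88.58: sporting goods → 4.25% → $3.76465
First-aid kit $30.47: nonprescription drugs → 9% → $2.7423
T-shirt $34.44: clothing → 0% → $0.00
Soccer ball $16.05: sporting goods → 4.25% → $0.682125
Unrounded tax sum = $13.438225 → $13.44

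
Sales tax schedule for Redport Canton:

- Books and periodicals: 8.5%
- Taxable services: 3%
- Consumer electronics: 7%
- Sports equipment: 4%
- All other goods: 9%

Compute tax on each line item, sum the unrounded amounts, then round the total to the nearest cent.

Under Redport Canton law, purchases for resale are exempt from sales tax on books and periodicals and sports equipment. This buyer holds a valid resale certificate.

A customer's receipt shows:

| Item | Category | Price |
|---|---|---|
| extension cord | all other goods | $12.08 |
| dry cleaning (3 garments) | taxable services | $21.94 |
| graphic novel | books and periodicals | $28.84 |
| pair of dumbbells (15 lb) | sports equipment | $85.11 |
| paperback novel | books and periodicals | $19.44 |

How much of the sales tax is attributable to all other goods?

$1.09

Extension cord $12.08: all other goods → 9% → $1.0872
Tax on all other goods: unrounded sum = $1.0872 → $1.09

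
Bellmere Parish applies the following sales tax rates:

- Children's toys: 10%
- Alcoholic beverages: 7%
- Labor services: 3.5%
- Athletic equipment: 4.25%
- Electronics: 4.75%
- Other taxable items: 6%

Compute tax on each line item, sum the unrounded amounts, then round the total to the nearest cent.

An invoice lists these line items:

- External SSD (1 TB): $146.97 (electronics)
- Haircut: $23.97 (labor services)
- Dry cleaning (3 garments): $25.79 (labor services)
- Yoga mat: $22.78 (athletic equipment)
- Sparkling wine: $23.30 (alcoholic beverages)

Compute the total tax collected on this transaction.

External SSD (1 TB) $146.97: electronics → 4.75% → $6.981075
Haircut $23.97: labor services → 3.5% → $0.83895
Dry cleaning (3 garments) $25.79: labor services → 3.5% → $0.90265
Yoga mat $22.78: athletic equipment → 4.25% → $0.96815
Sparkling wine $23.30: alcoholic beverages → 7% → $1.631
Unrounded tax sum = $11.321825 → $11.32

$11.32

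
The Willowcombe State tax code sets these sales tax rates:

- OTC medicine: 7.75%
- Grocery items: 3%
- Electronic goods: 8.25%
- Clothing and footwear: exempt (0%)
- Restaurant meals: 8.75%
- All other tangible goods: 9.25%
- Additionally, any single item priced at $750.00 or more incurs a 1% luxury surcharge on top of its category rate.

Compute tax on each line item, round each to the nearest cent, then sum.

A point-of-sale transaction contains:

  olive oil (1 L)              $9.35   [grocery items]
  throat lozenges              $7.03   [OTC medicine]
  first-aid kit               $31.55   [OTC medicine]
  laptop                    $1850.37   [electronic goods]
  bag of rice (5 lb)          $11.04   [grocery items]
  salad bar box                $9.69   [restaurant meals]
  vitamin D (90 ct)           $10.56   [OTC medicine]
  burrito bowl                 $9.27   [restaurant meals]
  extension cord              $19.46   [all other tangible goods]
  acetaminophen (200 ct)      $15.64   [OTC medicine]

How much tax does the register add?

$180.25

Olive oil (1 L) $9.35: grocery items → 3% → $0.28
Throat lozenges $7.03: OTC medicine → 7.75% → $0.54
First-aid kit $31.55: OTC medicine → 7.75% → $2.45
Laptop $1850.37: electronic goods → 8.25% + 1% surcharge = 9.25% → $171.16
Bag of rice (5 lb) $11.04: grocery items → 3% → $0.33
Salad bar box $9.69: restaurant meals → 8.75% → $0.85
Vitamin D (90 ct) $10.56: OTC medicine → 7.75% → $0.82
Burrito bowl $9.27: restaurant meals → 8.75% → $0.81
Extension cord $19.46: all other tangible goods → 9.25% → $1.80
Acetaminophen (200 ct) $15.64: OTC medicine → 7.75% → $1.21
Total tax = $0.28 + $0.54 + $2.45 + $171.16 + $0.33 + $0.85 + $0.82 + $0.81 + $1.80 + $1.21 = $180.25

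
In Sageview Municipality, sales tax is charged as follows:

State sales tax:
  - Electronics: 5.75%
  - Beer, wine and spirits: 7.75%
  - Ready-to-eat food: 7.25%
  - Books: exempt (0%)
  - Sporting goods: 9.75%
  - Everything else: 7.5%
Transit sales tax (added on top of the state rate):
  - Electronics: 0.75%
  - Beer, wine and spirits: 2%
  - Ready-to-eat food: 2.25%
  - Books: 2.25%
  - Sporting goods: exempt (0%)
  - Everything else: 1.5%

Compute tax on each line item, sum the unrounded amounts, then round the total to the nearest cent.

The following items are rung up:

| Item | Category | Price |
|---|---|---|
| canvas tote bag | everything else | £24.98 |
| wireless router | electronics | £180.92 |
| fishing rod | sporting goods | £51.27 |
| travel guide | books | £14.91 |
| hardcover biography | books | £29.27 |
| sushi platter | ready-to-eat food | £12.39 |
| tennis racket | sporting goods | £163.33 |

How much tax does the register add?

Canvas tote bag £24.98: everything else → 7.5% + 1.5% transit = 9% → £2.2482
Wireless router £180.92: electronics → 5.75% + 0.75% transit = 6.5% → £11.7598
Fishing rod £51.27: sporting goods → 9.75% + 0% transit = 9.75% → £4.998825
Travel guide £14.91: books → 0% + 2.25% transit = 2.25% → £0.335475
Hardcover biography £29.27: books → 0% + 2.25% transit = 2.25% → £0.658575
Sushi platter £12.39: ready-to-eat food → 7.25% + 2.25% transit = 9.5% → £1.17705
Tennis racket £163.33: sporting goods → 9.75% + 0% transit = 9.75% → £15.924675
Unrounded tax sum = £37.1026 → £37.10

£37.10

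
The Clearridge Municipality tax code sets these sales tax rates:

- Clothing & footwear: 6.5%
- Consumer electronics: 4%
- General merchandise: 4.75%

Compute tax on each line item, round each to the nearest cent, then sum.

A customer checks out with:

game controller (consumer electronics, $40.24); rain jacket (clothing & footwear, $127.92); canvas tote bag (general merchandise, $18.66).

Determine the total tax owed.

$10.81

Game controller $40.24: consumer electronics → 4% → $1.61
Rain jacket $127.92: clothing & footwear → 6.5% → $8.31
Canvas tote bag $18.66: general merchandise → 4.75% → $0.89
Total tax = $1.61 + $8.31 + $0.89 = $10.81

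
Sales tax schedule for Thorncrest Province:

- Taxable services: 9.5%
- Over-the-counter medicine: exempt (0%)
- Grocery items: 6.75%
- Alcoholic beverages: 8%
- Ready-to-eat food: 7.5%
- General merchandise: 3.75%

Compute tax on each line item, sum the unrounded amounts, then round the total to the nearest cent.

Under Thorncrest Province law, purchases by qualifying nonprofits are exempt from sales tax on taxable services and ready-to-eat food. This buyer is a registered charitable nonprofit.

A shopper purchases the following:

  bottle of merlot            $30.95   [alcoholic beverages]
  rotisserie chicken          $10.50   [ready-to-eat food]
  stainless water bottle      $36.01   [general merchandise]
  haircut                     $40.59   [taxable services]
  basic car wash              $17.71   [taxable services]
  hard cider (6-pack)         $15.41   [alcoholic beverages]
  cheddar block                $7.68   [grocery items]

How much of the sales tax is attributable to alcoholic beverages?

Bottle of merlot $30.95: alcoholic beverages → 8% → $2.476
Hard cider (6-pack) $15.41: alcoholic beverages → 8% → $1.2328
Tax on alcoholic beverages: unrounded sum = $3.7088 → $3.71

$3.71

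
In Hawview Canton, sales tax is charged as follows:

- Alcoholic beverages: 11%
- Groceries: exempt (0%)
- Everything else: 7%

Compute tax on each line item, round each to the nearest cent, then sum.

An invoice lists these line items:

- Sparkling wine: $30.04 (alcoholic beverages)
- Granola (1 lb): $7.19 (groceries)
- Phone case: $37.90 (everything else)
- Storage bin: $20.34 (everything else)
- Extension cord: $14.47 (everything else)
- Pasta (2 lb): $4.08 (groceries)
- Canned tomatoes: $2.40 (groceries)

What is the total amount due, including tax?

Sparkling wine $30.04: alcoholic beverages → 11% → $3.30
Granola (1 lb) $7.19: groceries → 0% → $0.00
Phone case $37.90: everything else → 7% → $2.65
Storage bin $20.34: everything else → 7% → $1.42
Extension cord $14.47: everything else → 7% → $1.01
Pasta (2 lb) $4.08: groceries → 0% → $0.00
Canned tomatoes $2.40: groceries → 0% → $0.00
Subtotal = $116.42; tax = $8.38; total due = $124.80

$124.80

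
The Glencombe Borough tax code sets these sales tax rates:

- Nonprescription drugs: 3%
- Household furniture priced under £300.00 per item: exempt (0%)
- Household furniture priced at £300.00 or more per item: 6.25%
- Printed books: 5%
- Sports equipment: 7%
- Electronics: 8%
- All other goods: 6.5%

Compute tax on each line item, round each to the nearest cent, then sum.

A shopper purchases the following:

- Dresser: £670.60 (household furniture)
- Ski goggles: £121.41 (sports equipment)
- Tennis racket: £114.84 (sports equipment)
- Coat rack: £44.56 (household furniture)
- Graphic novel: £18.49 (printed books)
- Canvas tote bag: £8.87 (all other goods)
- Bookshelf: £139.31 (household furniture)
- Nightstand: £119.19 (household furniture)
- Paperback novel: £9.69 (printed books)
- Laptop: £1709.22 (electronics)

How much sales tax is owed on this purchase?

Dresser £670.60: household furniture, £300.00 or more → 6.25% → £41.91
Ski goggles £121.41: sports equipment → 7% → £8.50
Tennis racket £114.84: sports equipment → 7% → £8.04
Coat rack £44.56: household furniture, under £300.00 → 0% → £0.00
Graphic novel £18.49: printed books → 5% → £0.92
Canvas tote bag £8.87: all other goods → 6.5% → £0.58
Bookshelf £139.31: household furniture, under £300.00 → 0% → £0.00
Nightstand £119.19: household furniture, under £300.00 → 0% → £0.00
Paperback novel £9.69: printed books → 5% → £0.48
Laptop £1709.22: electronics → 8% → £136.74
Total tax = £41.91 + £8.50 + £8.04 + £0.92 + £0.58 + £0.48 + £136.74 = £197.17

£197.17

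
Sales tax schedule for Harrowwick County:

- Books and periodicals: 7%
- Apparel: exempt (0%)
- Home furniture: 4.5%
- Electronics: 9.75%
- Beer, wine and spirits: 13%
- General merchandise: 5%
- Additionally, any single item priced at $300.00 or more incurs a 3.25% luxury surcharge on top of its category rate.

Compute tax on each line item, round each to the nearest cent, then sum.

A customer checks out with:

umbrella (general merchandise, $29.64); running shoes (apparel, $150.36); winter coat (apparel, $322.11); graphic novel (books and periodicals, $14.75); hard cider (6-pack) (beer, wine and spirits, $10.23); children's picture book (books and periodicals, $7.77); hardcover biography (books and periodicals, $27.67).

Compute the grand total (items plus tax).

$579.32

Umbrella $29.64: general merchandise → 5% → $1.48
Running shoes $150.36: apparel → 0% → $0.00
Winter coat $322.11: apparel → 0% + 3.25% surcharge = 3.25% → $10.47
Graphic novel $14.75: books and periodicals → 7% → $1.03
Hard cider (6-pack) $10.23: beer, wine and spirits → 13% → $1.33
Children's picture book $7.77: books and periodicals → 7% → $0.54
Hardcover biography $27.67: books and periodicals → 7% → $1.94
Subtotal = $562.53; tax = $16.79; total due = $579.32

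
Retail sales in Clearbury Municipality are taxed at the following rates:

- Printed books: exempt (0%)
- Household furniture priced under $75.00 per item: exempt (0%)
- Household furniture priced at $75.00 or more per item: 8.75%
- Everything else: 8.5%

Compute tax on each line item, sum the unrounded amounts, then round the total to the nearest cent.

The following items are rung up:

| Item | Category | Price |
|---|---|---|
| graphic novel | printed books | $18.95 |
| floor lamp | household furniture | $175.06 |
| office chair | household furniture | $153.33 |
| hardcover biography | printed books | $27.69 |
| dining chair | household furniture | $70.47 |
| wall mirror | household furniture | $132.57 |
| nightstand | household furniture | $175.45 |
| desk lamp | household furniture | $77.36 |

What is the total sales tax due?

Graphic novel $18.95: printed books → 0% → $0.00
Floor lamp $175.06: household furniture, $75.00 or more → 8.75% → $15.31775
Office chair $153.33: household furniture, $75.00 or more → 8.75% → $13.416375
Hardcover biography $27.69: printed books → 0% → $0.00
Dining chair $70.47: household furniture, under $75.00 → 0% → $0.00
Wall mirror $132.57: household furniture, $75.00 or more → 8.75% → $11.599875
Nightstand $175.45: household furniture, $75.00 or more → 8.75% → $15.351875
Desk lamp $77.36: household furniture, $75.00 or more → 8.75% → $6.769
Unrounded tax sum = $62.454875 → $62.45

$62.45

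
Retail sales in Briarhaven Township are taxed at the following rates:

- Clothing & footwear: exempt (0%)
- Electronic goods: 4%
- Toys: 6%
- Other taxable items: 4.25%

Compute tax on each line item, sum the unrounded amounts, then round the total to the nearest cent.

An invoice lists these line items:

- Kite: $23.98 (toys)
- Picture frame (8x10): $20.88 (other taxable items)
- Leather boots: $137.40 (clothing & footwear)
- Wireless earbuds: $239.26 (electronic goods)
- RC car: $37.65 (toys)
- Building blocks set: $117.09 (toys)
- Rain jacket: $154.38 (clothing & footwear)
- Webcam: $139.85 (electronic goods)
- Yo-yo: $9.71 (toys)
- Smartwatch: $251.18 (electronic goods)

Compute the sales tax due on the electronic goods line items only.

$25.21

Wireless earbuds $239.26: electronic goods → 4% → $9.5704
Webcam $139.85: electronic goods → 4% → $5.594
Smartwatch $251.18: electronic goods → 4% → $10.0472
Tax on electronic goods: unrounded sum = $25.2116 → $25.21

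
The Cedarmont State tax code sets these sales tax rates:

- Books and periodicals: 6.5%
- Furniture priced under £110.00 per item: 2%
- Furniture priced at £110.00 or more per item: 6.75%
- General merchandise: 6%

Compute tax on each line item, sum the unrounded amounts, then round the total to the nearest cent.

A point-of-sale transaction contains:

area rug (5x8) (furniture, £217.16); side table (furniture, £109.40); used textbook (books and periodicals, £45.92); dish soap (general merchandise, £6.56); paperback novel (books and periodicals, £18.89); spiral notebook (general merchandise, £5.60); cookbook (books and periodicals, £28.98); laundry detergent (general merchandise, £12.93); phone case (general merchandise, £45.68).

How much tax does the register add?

Area rug (5x8) £217.16: furniture, £110.00 or more → 6.75% → £14.6583
Side table £109.40: furniture, under £110.00 → 2% → £2.188
Used textbook £45.92: books and periodicals → 6.5% → £2.9848
Dish soap £6.56: general merchandise → 6% → £0.3936
Paperback novel £18.89: books and periodicals → 6.5% → £1.22785
Spiral notebook £5.60: general merchandise → 6% → £0.336
Cookbook £28.98: books and periodicals → 6.5% → £1.8837
Laundry detergent £12.93: general merchandise → 6% → £0.7758
Phone case £45.68: general merchandise → 6% → £2.7408
Unrounded tax sum = £27.18885 → £27.19

£27.19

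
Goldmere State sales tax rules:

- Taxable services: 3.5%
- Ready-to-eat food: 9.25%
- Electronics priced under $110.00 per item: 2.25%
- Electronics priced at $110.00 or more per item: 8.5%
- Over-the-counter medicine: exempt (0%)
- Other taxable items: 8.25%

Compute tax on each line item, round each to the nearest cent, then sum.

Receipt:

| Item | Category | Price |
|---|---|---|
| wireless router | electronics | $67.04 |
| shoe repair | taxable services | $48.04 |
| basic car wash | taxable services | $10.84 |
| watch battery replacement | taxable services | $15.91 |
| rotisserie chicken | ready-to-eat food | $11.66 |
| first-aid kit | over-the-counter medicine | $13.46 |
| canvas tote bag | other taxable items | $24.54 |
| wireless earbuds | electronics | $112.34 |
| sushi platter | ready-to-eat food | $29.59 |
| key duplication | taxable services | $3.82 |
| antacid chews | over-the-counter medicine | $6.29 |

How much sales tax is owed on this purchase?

$19.65

Wireless router $67.04: electronics, under $110.00 → 2.25% → $1.51
Shoe repair $48.04: taxable services → 3.5% → $1.68
Basic car wash $10.84: taxable services → 3.5% → $0.38
Watch battery replacement $15.91: taxable services → 3.5% → $0.56
Rotisserie chicken $11.66: ready-to-eat food → 9.25% → $1.08
First-aid kit $13.46: over-the-counter medicine → 0% → $0.00
Canvas tote bag $24.54: other taxable items → 8.25% → $2.02
Wireless earbuds $112.34: electronics, $110.00 or more → 8.5% → $9.55
Sushi platter $29.59: ready-to-eat food → 9.25% → $2.74
Key duplication $3.82: taxable services → 3.5% → $0.13
Antacid chews $6.29: over-the-counter medicine → 0% → $0.00
Total tax = $1.51 + $1.68 + $0.38 + $0.56 + $1.08 + $2.02 + $9.55 + $2.74 + $0.13 = $19.65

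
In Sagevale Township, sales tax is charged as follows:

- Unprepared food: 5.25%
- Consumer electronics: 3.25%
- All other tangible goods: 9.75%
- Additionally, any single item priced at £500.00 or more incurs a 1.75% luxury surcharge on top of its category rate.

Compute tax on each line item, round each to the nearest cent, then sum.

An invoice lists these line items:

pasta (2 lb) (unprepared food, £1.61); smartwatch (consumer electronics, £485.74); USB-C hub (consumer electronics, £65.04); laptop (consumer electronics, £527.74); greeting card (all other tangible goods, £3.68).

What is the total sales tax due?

Pasta (2 lb) £1.61: unprepared food → 5.25% → £0.08
Smartwatch £485.74: consumer electronics → 3.25% → £15.79
USB-C hub £65.04: consumer electronics → 3.25% → £2.11
Laptop £527.74: consumer electronics → 3.25% + 1.75% surcharge = 5% → £26.39
Greeting card £3.68: all other tangible goods → 9.75% → £0.36
Total tax = £0.08 + £15.79 + £2.11 + £26.39 + £0.36 = £44.73

£44.73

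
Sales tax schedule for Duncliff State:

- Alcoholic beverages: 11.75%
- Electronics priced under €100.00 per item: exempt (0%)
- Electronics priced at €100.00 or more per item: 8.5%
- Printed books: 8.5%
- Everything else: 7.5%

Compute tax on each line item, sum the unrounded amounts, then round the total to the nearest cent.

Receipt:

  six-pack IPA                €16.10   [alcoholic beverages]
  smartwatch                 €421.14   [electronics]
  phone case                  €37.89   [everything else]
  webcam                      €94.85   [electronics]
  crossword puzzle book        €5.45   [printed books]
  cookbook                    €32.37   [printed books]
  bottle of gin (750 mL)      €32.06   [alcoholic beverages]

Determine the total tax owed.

€47.51

Six-pack IPA €16.10: alcoholic beverages → 11.75% → €1.89175
Smartwatch €421.14: electronics, €100.00 or more → 8.5% → €35.7969
Phone case €37.89: everything else → 7.5% → €2.84175
Webcam €94.85: electronics, under €100.00 → 0% → €0.00
Crossword puzzle book €5.45: printed books → 8.5% → €0.46325
Cookbook €32.37: printed books → 8.5% → €2.75145
Bottle of gin (750 mL) €32.06: alcoholic beverages → 11.75% → €3.76705
Unrounded tax sum = €47.51215 → €47.51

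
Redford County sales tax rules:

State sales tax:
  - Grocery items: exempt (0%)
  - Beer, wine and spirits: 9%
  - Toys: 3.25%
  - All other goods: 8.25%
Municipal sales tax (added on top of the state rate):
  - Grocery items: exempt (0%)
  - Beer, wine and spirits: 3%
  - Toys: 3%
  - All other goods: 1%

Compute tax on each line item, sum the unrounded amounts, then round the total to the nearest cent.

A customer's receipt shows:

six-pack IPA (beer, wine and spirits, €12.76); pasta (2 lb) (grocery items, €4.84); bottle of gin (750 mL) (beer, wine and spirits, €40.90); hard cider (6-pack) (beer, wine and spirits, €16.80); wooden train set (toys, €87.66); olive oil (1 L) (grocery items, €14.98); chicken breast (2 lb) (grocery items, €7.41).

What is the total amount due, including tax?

€199.28

Six-pack IPA €12.76: beer, wine and spirits → 9% + 3% municipal = 12% → €1.5312
Pasta (2 lb) €4.84: grocery items → 0% + 0% municipal = 0% → €0.00
Bottle of gin (750 mL) €40.90: beer, wine and spirits → 9% + 3% municipal = 12% → €4.908
Hard cider (6-pack) €16.80: beer, wine and spirits → 9% + 3% municipal = 12% → €2.016
Wooden train set €87.66: toys → 3.25% + 3% municipal = 6.25% → €5.47875
Olive oil (1 L) €14.98: grocery items → 0% + 0% municipal = 0% → €0.00
Chicken breast (2 lb) €7.41: grocery items → 0% + 0% municipal = 0% → €0.00
Subtotal = €185.35; unrounded tax = €13.93395 → €13.93; total due = €199.28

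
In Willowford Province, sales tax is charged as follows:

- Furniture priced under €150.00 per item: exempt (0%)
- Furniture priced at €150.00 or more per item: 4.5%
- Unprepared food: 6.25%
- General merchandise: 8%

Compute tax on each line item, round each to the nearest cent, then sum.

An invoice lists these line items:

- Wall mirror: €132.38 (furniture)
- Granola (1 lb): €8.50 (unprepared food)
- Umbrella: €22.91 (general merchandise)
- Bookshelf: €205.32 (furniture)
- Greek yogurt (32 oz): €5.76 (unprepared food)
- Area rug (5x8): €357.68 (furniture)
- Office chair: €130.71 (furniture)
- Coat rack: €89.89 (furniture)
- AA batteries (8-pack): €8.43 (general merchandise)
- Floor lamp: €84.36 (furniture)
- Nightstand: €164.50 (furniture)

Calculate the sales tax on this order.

Wall mirror €132.38: furniture, under €150.00 → 0% → €0.00
Granola (1 lb) €8.50: unprepared food → 6.25% → €0.53
Umbrella €22.91: general merchandise → 8% → €1.83
Bookshelf €205.32: furniture, €150.00 or more → 4.5% → €9.24
Greek yogurt (32 oz) €5.76: unprepared food → 6.25% → €0.36
Area rug (5x8) €357.68: furniture, €150.00 or more → 4.5% → €16.10
Office chair €130.71: furniture, under €150.00 → 0% → €0.00
Coat rack €89.89: furniture, under €150.00 → 0% → €0.00
AA batteries (8-pack) €8.43: general merchandise → 8% → €0.67
Floor lamp €84.36: furniture, under €150.00 → 0% → €0.00
Nightstand €164.50: furniture, €150.00 or more → 4.5% → €7.40
Total tax = €0.53 + €1.83 + €9.24 + €0.36 + €16.10 + €0.67 + €7.40 = €36.13

€36.13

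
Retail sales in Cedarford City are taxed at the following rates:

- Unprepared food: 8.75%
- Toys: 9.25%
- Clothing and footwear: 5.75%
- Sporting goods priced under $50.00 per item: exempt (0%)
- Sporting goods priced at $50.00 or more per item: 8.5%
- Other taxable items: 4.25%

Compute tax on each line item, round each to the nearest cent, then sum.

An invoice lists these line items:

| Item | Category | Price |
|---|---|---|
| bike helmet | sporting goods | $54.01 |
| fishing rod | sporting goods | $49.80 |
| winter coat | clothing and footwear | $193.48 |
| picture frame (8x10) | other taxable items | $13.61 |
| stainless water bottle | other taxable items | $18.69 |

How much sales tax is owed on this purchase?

$17.09

Bike helmet $54.01: sporting goods, $50.00 or more → 8.5% → $4.59
Fishing rod $49.80: sporting goods, under $50.00 → 0% → $0.00
Winter coat $193.48: clothing and footwear → 5.75% → $11.13
Picture frame (8x10) $13.61: other taxable items → 4.25% → $0.58
Stainless water bottle $18.69: other taxable items → 4.25% → $0.79
Total tax = $4.59 + $11.13 + $0.58 + $0.79 = $17.09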